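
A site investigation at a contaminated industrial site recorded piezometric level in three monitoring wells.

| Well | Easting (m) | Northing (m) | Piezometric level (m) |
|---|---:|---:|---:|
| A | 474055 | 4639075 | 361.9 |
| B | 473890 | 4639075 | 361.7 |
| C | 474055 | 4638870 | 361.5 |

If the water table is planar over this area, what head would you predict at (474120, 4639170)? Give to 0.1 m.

362.2 m

∂h/∂x = (361.7 − 361.9) / (473890 − 474055) = +0.001212
∂h/∂y = (361.5 − 361.9) / (4638870 − 4639075) = +0.001951
h(474120, 4639170) = 361.9 + (+0.001212)·(65) + (+0.001951)·(95) = 361.9 +0.079 +0.185 = 362.164 m.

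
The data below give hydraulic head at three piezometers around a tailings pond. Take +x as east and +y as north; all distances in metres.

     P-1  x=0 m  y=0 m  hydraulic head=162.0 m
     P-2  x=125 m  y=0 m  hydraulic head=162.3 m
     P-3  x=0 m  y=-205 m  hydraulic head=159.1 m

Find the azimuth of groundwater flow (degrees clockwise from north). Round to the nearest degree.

190°

∂h/∂x = (162.3 − 162.0) / (125 − 0) = +0.002400
∂h/∂y = (159.1 − 162.0) / (-205 − 0) = +0.01415
Flow direction (−∇h) has components (-0.002400 E, -0.01415 N).
Azimuth = atan2(E, N) = atan2(-0.002400, -0.01415) = 189.6° ≈ 190°.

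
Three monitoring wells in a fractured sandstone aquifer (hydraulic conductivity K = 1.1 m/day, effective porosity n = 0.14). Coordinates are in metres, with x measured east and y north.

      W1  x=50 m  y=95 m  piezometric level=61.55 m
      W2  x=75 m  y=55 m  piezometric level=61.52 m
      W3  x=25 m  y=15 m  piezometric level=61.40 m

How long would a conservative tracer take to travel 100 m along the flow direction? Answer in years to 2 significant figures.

18 years

Differences from W1: to W2 (Δx, Δy, Δh) = (25, -40, -0.03); to W3 = (-25, -80, -0.15).
Solve a·Δx + b·Δy = Δh: det = 25·(-80) − (-25)·(-40) = -3000.
∂h/∂x = [(-0.03)·(-80) − (-0.15)·(-40)] / -3000 = +0.001200
∂h/∂y = [25·(-0.15) − (-25)·(-0.03)] / -3000 = +0.001500
|∇h| = √(0.001200² + 0.001500²) = 0.001921
Seepage velocity v = K·i/n = 1.1 × 0.001921 / 0.14 = 0.01509 m/day.
t = 100 / 0.01509 = 6627 days = 18.1 years.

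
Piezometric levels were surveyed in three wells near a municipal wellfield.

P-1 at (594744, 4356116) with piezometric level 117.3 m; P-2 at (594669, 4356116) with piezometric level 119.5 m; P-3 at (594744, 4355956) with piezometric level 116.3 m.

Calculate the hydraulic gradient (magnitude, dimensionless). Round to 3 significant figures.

∂h/∂x = (119.5 − 117.3) / (594669 − 594744) = -0.02933
∂h/∂y = (116.3 − 117.3) / (4355956 − 4356116) = +0.006250
|∇h| = √(-0.02933² + 0.006250²) = 0.02999

0.0300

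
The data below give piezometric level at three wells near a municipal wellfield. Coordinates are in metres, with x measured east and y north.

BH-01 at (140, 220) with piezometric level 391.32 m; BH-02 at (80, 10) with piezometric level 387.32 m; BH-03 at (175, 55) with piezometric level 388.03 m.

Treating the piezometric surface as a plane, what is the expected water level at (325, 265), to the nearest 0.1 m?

391.9 m

With h = a·x + b·y + c and BH-01 as origin, the differences give:
  (-60)·a + (-210)·b = -4.00
  35·a + (-165)·b = -3.29
Eliminate b (×(-165) and ×(-210), subtract): 17250·a = -30.900 → a = ∂h/∂x = -0.001791
Back-substitute: b = ∂h/∂y = +0.01956.
h(325, 265) = 391.32 + (-0.001791)·(185) + (+0.01956)·(45) = 391.32 -0.331 +0.880 = 391.869 m.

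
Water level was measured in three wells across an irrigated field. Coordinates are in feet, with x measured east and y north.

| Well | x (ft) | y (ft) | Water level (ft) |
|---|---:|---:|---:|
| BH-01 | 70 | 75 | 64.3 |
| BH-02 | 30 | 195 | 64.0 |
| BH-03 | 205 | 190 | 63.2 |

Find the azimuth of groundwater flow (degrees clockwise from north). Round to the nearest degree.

Three-point gradient (reference BH-01): Δ to BH-02 = (-40, 120, -0.3), Δ to BH-03 = (135, 115, -1.1).
∂h/∂x = -0.004687, ∂h/∂y = -0.004062 (det = -20800).
Flow direction (−∇h) has components (+0.004687 E, +0.004062 N).
Azimuth = atan2(E, N) = atan2(+0.004687, +0.004062) = 49.1° ≈ 049°.

049°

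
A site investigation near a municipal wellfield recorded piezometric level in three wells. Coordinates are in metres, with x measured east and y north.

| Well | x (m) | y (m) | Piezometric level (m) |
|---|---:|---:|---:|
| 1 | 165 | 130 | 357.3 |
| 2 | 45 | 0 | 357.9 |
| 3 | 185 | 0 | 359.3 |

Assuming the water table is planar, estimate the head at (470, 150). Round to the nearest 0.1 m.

With h = a·x + b·y + c and 1 as origin, the differences give:
  (-120)·a + (-130)·b = +0.6
  20·a + (-130)·b = +2.0
Eliminate b (×(-130) and ×(-130), subtract): 18200·a = 182.00 → a = ∂h/∂x = +0.01000
Back-substitute: b = ∂h/∂y = -0.01385.
h(470, 150) = 357.3 + (+0.01000)·(305) + (-0.01385)·(20) = 357.3 +3.050 -0.277 = 360.073 m.

360.1 m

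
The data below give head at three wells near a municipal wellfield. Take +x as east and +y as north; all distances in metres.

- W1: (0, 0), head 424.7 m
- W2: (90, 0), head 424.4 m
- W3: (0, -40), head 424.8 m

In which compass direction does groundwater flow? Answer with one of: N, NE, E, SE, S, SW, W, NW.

∂h/∂x = (424.4 − 424.7) / (90 − 0) = -0.003333
∂h/∂y = (424.8 − 424.7) / (-40 − 0) = -0.002500
Flow = −∇h = (+0.003333 east, +0.002500 north), which points northeast.

NE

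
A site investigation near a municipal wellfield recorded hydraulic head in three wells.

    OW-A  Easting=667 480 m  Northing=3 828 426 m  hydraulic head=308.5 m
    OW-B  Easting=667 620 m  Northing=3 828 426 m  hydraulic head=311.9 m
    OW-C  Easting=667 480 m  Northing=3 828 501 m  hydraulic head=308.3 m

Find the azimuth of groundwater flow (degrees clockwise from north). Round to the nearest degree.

276°

∂h/∂x = (311.9 − 308.5) / (667620 − 667480) = +0.02429
∂h/∂y = (308.3 − 308.5) / (3828501 − 3828426) = -0.002667
Flow direction (−∇h) has components (-0.02429 E, +0.002667 N).
Azimuth = atan2(E, N) = atan2(-0.02429, +0.002667) = 276.3° ≈ 276°.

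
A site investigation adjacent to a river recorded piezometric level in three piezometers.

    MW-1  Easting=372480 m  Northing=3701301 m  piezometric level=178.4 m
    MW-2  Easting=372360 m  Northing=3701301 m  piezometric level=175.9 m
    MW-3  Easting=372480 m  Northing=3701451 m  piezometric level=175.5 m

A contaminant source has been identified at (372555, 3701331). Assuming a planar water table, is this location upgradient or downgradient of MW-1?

upgradient

∂h/∂x = (175.9 − 178.4) / (372360 − 372480) = +0.02083
∂h/∂y = (175.5 − 178.4) / (3701451 − 3701301) = -0.01933
Head at (372555, 3701331) = 178.4 + (+0.02083)·(75) + (-0.01933)·(30) = 179.38 m.
That is higher than the 178.4 m at MW-1, so the point is upgradient.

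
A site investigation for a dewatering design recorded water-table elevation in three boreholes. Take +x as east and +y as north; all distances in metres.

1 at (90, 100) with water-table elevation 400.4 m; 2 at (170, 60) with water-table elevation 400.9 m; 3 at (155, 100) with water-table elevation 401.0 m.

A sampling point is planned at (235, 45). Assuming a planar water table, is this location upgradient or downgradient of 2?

upgradient

Three-point gradient (reference 1): Δ to 2 = (80, -40, +0.5), Δ to 3 = (65, 0, +0.6).
∂h/∂x = +0.009231, ∂h/∂y = +0.005962 (det = 2600).
Head at (235, 45) = 400.4 + (+0.009231)·(145) + (+0.005962)·(-55) = 401.41 m.
That is higher than the 400.9 m at 2, so the point is upgradient.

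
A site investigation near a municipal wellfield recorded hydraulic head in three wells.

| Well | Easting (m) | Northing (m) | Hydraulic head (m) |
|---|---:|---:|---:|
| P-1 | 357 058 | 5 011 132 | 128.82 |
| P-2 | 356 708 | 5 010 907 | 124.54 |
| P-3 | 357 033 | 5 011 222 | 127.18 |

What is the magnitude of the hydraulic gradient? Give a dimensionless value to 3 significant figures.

Taking P-1 as reference: P-2−P-1 = (-350, -225, -4.28); P-3−P-1 = (-25, 90, -1.64).
Determinant of the coordinate differences = (-350)·90 − (-25)·(-225) = -37125.
∂h/∂x = [(-4.28)·90 − (-1.64)·(-225)] / -37125 = +0.02032
∂h/∂y = [(-350)·(-1.64) − (-25)·(-4.28)] / -37125 = -0.01258
|∇h| = √(0.02032² + -0.01258²) = 0.0239

0.0239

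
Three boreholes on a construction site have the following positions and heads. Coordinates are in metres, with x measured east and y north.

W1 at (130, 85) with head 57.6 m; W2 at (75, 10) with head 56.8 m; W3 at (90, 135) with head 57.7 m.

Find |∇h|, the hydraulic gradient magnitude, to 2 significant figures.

0.0086

With h = a·x + b·y + c and W1 as origin, the differences give:
  (-55)·a + (-75)·b = -0.8
  (-40)·a + 50·b = +0.1
Eliminate b (×50 and ×(-75), subtract): -5750·a = -32.50 → a = ∂h/∂x = +0.005652
Back-substitute: b = ∂h/∂y = +0.006522.
|∇h| = √(0.005652² + 0.006522²) = 0.00863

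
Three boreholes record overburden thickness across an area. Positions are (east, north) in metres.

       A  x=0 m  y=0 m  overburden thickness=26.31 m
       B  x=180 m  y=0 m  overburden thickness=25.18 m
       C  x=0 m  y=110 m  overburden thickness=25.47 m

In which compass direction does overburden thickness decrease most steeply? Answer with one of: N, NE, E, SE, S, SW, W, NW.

∂d/∂x = (25.18 − 26.31) / (180 − 0) = -0.006278
∂d/∂y = (25.47 − 26.31) / (110 − 0) = -0.007636
Steepest decrease is along −∇f = (+0.006278 E, +0.007636 N) → northeast.

NE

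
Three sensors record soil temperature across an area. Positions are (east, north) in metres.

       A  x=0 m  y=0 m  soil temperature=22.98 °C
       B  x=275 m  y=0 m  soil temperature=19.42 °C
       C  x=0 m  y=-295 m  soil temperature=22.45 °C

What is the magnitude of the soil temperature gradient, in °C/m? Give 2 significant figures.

∂T/∂x = (19.42 − 22.98) / (275 − 0) = -0.01295
∂T/∂y = (22.45 − 22.98) / (-295 − 0) = +0.001797
|∇f| = √(-0.01295² + 0.001797²) = 0.01307 °C/m

0.013 °C/m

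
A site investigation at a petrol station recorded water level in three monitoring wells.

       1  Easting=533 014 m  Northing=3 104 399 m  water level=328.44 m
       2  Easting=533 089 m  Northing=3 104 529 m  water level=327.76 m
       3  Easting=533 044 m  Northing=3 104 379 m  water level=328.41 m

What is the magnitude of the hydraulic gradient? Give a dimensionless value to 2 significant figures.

0.0047

Taking 1 as reference: 2−1 = (75, 130, -0.68); 3−1 = (30, -20, -0.03).
Determinant of the coordinate differences = 75·(-20) − 30·130 = -5400.
∂h/∂x = [(-0.68)·(-20) − (-0.03)·130] / -5400 = -0.003241
∂h/∂y = [75·(-0.03) − 30·(-0.68)] / -5400 = -0.003361
|∇h| = √(-0.003241² + -0.003361²) = 0.004669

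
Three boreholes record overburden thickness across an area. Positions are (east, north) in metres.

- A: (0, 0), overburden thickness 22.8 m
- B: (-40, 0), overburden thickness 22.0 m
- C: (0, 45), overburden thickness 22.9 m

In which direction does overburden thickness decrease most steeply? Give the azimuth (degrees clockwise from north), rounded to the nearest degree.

264°

∂d/∂x = (22.0 − 22.8) / (-40 − 0) = +0.02000
∂d/∂y = (22.9 − 22.8) / (45 − 0) = +0.002222
Steepest decrease is along −∇f: components (-0.02000 E, -0.002222 N).
Azimuth = atan2(-0.02000, -0.002222) = 263.7° ≈ 264°.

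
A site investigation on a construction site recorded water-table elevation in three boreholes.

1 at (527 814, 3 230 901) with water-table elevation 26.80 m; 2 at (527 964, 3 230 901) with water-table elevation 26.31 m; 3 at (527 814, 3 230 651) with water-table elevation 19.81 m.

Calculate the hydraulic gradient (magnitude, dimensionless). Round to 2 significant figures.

∂h/∂x = (26.31 − 26.80) / (527964 − 527814) = -0.003267
∂h/∂y = (19.81 − 26.80) / (3230651 − 3230901) = +0.02796
|∇h| = √(-0.003267² + 0.02796²) = 0.02815

0.028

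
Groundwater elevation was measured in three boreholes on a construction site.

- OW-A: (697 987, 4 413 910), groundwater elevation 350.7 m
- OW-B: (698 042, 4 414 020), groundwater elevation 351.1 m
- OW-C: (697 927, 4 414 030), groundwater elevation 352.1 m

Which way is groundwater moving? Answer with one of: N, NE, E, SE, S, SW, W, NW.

SE

Three-point gradient (reference OW-A): Δ to OW-B = (55, 110, +0.4), Δ to OW-C = (-60, 120, +1.4).
∂h/∂x = -0.008030, ∂h/∂y = +0.007652 (det = 13200).
Flow = −∇h = (+0.008030 east, -0.007652 north), which points southeast.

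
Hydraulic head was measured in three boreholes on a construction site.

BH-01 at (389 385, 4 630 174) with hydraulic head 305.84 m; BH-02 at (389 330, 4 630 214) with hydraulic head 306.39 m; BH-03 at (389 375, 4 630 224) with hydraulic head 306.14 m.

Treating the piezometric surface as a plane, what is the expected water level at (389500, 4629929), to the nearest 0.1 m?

303.9 m

With h = a·x + b·y + c and BH-01 as origin, the differences give:
  (-55)·a + 40·b = +0.55
  (-10)·a + 50·b = +0.30
Eliminate b (×50 and ×40, subtract): -2350·a = 15.500 → a = ∂h/∂x = -0.006596
Back-substitute: b = ∂h/∂y = +0.004681.
h(389500, 4629929) = 305.84 + (-0.006596)·(115) + (+0.004681)·(-245) = 305.84 -0.759 -1.147 = 303.935 m.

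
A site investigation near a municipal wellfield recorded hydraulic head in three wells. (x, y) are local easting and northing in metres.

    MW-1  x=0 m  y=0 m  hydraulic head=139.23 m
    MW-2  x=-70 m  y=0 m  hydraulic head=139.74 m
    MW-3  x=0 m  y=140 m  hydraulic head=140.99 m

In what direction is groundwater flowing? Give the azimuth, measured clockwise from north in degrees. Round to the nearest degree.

∂h/∂x = (139.74 − 139.23) / (-70 − 0) = -0.007286
∂h/∂y = (140.99 − 139.23) / (140 − 0) = +0.01257
Flow direction (−∇h) has components (+0.007286 E, -0.01257 N).
Azimuth = atan2(E, N) = atan2(+0.007286, -0.01257) = 149.9° ≈ 150°.

150°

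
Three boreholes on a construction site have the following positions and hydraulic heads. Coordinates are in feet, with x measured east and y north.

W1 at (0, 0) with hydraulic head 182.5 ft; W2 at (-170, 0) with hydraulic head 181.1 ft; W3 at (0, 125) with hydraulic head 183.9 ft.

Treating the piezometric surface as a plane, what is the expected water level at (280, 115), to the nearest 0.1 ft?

∂h/∂x = (181.1 − 182.5) / (-170 − 0) = +0.008235
∂h/∂y = (183.9 − 182.5) / (125 − 0) = +0.01120
h(280, 115) = 182.5 + (+0.008235)·(280) + (+0.01120)·(115) = 182.5 +2.306 +1.288 = 186.094 ft.

186.1 ft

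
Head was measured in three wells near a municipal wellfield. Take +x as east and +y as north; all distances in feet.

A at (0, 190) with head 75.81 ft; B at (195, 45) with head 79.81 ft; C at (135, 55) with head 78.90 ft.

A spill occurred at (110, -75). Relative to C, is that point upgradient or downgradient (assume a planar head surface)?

upgradient

Differences from A: to B (Δx, Δy, Δh) = (195, -145, +4.00); to C = (135, -135, +3.09).
Solve a·Δx + b·Δy = Δh: det = 195·(-135) − 135·(-145) = -6750.
∂h/∂x = [(+4.00)·(-135) − (+3.09)·(-145)] / -6750 = +0.01362
∂h/∂y = [195·(+3.09) − 135·(+4.00)] / -6750 = -0.009267
Head at (110, -75) = 75.81 + (+0.01362)·(110) + (-0.009267)·(-265) = 79.76 ft.
That is higher than the 78.90 ft at C, so the point is upgradient.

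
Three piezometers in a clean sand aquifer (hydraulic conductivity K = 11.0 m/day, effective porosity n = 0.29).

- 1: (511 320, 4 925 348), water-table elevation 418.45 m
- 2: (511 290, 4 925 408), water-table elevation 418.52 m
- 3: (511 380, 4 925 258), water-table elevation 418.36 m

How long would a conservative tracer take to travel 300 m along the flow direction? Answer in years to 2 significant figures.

11 years

Differences from 1: to 2 (Δx, Δy, Δh) = (-30, 60, +0.07); to 3 = (60, -90, -0.09).
Determinant of the coordinate differences = (-30)·(-90) − 60·60 = -900.
∂h/∂x = [(+0.07)·(-90) − (-0.09)·60] / -900 = +0.001000
∂h/∂y = [(-30)·(-0.09) − 60·(+0.07)] / -900 = +0.001667
|∇h| = √(0.001000² + 0.001667²) = 0.001944
Seepage velocity v = K·i/n = 11.0 × 0.001944 / 0.29 = 0.07374 m/day.
t = 300 / 0.07374 = 4068 days = 11.1 years.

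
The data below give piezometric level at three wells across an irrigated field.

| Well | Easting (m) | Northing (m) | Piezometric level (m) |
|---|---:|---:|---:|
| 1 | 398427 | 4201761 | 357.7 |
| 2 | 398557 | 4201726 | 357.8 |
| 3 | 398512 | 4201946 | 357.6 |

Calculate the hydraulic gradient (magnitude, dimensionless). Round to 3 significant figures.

0.000970

Taking 1 as reference: 2−1 = (130, -35, +0.1); 3−1 = (85, 185, -0.1).
Solve a·Δx + b·Δy = Δh: det = 130·185 − 85·(-35) = 27025.
∂h/∂x = [(+0.1)·185 − (-0.1)·(-35)] / 27025 = +0.0005550
∂h/∂y = [130·(-0.1) − 85·(+0.1)] / 27025 = -0.0007956
|∇h| = √(0.0005550² + -0.0007956²) = 0.0009701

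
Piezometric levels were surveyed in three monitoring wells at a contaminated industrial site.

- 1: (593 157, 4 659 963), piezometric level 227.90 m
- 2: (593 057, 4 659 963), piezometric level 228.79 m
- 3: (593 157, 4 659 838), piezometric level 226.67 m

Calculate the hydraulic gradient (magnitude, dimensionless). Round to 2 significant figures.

0.013

∂h/∂x = (228.79 − 227.90) / (593057 − 593157) = -0.008900
∂h/∂y = (226.67 − 227.90) / (4659838 − 4659963) = +0.009840
|∇h| = √(-0.008900² + 0.009840²) = 0.01327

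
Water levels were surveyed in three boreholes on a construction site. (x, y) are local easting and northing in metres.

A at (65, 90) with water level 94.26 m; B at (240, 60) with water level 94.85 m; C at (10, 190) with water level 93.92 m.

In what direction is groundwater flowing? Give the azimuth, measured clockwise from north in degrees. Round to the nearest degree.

With h = a·x + b·y + c and A as origin, the differences give:
  175·a + (-30)·b = +0.59
  (-55)·a + 100·b = -0.34
Eliminate b (×100 and ×(-30), subtract): 15850·a = 48.800 → a = ∂h/∂x = +0.003079
Back-substitute: b = ∂h/∂y = -0.001707.
Flow direction (−∇h) has components (-0.003079 E, +0.001707 N).
Azimuth = atan2(E, N) = atan2(-0.003079, +0.001707) = 299.0° ≈ 299°.

299°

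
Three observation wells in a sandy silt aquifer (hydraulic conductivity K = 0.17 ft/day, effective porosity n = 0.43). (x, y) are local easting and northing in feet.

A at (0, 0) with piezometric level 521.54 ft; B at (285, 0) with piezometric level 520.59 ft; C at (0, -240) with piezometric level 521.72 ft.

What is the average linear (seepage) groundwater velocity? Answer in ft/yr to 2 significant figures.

0.49 ft/yr

∂h/∂x = (520.59 − 521.54) / (285 − 0) = -0.003333
∂h/∂y = (521.72 − 521.54) / (-240 − 0) = -0.0007500
|∇h| = √(-0.003333² + -0.0007500²) = 0.003416
Seepage velocity v = K·i/n = 0.17 × 0.003416 / 0.43 = 0.001351 ft/day = 0.4935 ft/yr.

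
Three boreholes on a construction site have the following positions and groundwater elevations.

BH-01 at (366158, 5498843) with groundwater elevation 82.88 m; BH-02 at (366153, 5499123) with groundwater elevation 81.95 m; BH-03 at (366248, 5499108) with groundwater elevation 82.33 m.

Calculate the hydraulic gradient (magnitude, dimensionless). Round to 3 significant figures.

Differences from BH-01: to BH-02 (Δx, Δy, Δh) = (-5, 280, -0.93); to BH-03 = (90, 265, -0.55).
Solve a·Δx + b·Δy = Δh: det = (-5)·265 − 90·280 = -26525.
∂h/∂x = [(-0.93)·265 − (-0.55)·280] / -26525 = +0.003485
∂h/∂y = [(-5)·(-0.55) − 90·(-0.93)] / -26525 = -0.003259
|∇h| = √(0.003485² + -0.003259²) = 0.004771

0.00477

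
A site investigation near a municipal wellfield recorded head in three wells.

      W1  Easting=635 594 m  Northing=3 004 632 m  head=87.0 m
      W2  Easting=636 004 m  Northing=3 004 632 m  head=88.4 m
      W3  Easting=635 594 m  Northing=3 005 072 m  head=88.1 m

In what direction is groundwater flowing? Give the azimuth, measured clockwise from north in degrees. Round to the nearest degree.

∂h/∂x = (88.4 − 87.0) / (636004 − 635594) = +0.003415
∂h/∂y = (88.1 − 87.0) / (3005072 − 3004632) = +0.002500
Flow direction (−∇h) has components (-0.003415 E, -0.002500 N).
Azimuth = atan2(E, N) = atan2(-0.003415, -0.002500) = 233.8° ≈ 234°.

234°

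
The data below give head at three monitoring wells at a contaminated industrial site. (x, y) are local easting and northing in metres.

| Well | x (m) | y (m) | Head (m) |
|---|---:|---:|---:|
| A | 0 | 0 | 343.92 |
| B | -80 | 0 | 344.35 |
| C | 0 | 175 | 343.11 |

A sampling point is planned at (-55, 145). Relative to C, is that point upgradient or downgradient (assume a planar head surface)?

upgradient

∂h/∂x = (344.35 − 343.92) / (-80 − 0) = -0.005375
∂h/∂y = (343.11 − 343.92) / (175 − 0) = -0.004629
Head at (-55, 145) = 343.92 + (-0.005375)·(-55) + (-0.004629)·(145) = 343.54 m.
That is higher than the 343.11 m at C, so the point is upgradient.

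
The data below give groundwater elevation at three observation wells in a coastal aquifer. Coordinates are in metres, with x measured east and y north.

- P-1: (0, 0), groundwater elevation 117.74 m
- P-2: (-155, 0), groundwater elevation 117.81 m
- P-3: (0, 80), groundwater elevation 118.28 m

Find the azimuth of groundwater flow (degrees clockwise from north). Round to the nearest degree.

∂h/∂x = (117.81 − 117.74) / (-155 − 0) = -0.0004516
∂h/∂y = (118.28 − 117.74) / (80 − 0) = +0.006750
Flow direction (−∇h) has components (+0.0004516 E, -0.006750 N).
Azimuth = atan2(E, N) = atan2(+0.0004516, -0.006750) = 176.2° ≈ 176°.

176°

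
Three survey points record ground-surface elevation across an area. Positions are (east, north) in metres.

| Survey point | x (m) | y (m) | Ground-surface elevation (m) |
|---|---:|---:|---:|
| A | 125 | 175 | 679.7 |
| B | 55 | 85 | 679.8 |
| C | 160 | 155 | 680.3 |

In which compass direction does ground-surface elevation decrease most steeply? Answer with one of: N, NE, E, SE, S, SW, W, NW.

NW

Taking A as reference: B−A = (-70, -90, +0.1); C−A = (35, -20, +0.6).
Determinant of the coordinate differences = (-70)·(-20) − 35·(-90) = 4550.
∂z/∂x = [(+0.1)·(-20) − (+0.6)·(-90)] / 4550 = +0.01143
∂z/∂y = [(-70)·(+0.6) − 35·(+0.1)] / 4550 = -0.010000
Steepest decrease is along −∇f = (-0.01143 E, +0.010000 N) → northwest.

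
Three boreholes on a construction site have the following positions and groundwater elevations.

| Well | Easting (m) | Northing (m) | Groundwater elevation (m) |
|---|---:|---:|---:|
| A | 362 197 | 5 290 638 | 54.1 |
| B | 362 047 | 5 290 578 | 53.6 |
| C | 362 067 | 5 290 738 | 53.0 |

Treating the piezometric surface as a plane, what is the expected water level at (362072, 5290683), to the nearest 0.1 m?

Differences from A: to B (Δx, Δy, Δh) = (-150, -60, -0.5); to C = (-130, 100, -1.1).
Solve a·Δx + b·Δy = Δh: det = (-150)·100 − (-130)·(-60) = -22800.
∂h/∂x = [(-0.5)·100 − (-1.1)·(-60)] / -22800 = +0.005088
∂h/∂y = [(-150)·(-1.1) − (-130)·(-0.5)] / -22800 = -0.004386
h(362072, 5290683) = 54.1 + (+0.005088)·(-125) + (-0.004386)·(45) = 54.1 -0.636 -0.197 = 53.267 m.

53.3 m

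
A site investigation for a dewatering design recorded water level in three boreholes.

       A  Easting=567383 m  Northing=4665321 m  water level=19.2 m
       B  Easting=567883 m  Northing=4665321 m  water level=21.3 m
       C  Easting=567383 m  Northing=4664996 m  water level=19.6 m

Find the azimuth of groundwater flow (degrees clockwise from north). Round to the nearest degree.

∂h/∂x = (21.3 − 19.2) / (567883 − 567383) = +0.004200
∂h/∂y = (19.6 − 19.2) / (4664996 − 4665321) = -0.001231
Flow direction (−∇h) has components (-0.004200 E, +0.001231 N).
Azimuth = atan2(E, N) = atan2(-0.004200, +0.001231) = 286.3° ≈ 286°.

286°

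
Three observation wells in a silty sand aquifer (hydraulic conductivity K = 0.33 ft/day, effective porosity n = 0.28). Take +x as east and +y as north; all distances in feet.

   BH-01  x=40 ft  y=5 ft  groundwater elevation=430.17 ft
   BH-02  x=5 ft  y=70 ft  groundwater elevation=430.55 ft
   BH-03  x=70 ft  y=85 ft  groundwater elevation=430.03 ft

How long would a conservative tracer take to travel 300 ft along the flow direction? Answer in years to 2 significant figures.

83 years

Differences from BH-01: to BH-02 (Δx, Δy, Δh) = (-35, 65, +0.38); to BH-03 = (30, 80, -0.14).
Determinant of the coordinate differences = (-35)·80 − 30·65 = -4750.
∂h/∂x = [(+0.38)·80 − (-0.14)·65] / -4750 = -0.008316
∂h/∂y = [(-35)·(-0.14) − 30·(+0.38)] / -4750 = +0.001368
|∇h| = √(-0.008316² + 0.001368²) = 0.008428
Seepage velocity v = K·i/n = 0.33 × 0.008428 / 0.28 = 0.009933 ft/day.
t = 300 / 0.009933 = 3.02e+04 days = 82.7 years.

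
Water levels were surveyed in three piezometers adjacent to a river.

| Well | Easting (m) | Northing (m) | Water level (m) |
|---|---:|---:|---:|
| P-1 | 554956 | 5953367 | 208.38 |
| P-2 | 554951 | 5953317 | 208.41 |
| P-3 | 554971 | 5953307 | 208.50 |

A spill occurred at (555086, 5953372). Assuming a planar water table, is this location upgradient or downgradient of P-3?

With h = a·x + b·y + c and P-1 as origin, the differences give:
  (-5)·a + (-50)·b = +0.03
  15·a + (-60)·b = +0.12
Eliminate b (×(-60) and ×(-50), subtract): 1050·a = 4.200 → a = ∂h/∂x = +0.004000
Back-substitute: b = ∂h/∂y = -0.001000.
Head at (555086, 5953372) = 208.38 + (+0.004000)·(130) + (-0.001000)·(5) = 208.89 m.
That is higher than the 208.50 m at P-3, so the point is upgradient.

upgradient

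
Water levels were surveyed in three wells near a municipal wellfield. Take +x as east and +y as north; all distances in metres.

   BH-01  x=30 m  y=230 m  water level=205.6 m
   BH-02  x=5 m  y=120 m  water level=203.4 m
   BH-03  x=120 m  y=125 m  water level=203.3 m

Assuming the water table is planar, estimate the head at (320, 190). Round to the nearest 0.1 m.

With h = a·x + b·y + c and BH-01 as origin, the differences give:
  (-25)·a + (-110)·b = -2.2
  90·a + (-105)·b = -2.3
Eliminate b (×(-105) and ×(-110), subtract): 12525·a = -22.00 → a = ∂h/∂x = -0.001756
Back-substitute: b = ∂h/∂y = +0.02040.
h(320, 190) = 205.6 + (-0.001756)·(290) + (+0.02040)·(-40) = 205.6 -0.509 -0.816 = 204.275 m.

204.3 m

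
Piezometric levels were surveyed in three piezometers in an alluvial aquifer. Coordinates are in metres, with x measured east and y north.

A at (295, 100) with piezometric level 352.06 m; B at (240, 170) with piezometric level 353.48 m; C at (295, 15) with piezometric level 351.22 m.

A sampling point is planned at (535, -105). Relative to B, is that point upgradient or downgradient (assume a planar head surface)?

Differences from A: to B (Δx, Δy, Δh) = (-55, 70, +1.42); to C = (0, -85, -0.84).
Determinant of the coordinate differences = (-55)·(-85) − 0·70 = 4675.
∂h/∂x = [(+1.42)·(-85) − (-0.84)·70] / 4675 = -0.01324
∂h/∂y = [(-55)·(-0.84) − 0·(+1.42)] / 4675 = +0.009882
Head at (535, -105) = 352.06 + (-0.01324)·(240) + (+0.009882)·(-205) = 346.86 m.
That is lower than the 353.48 m at B, so the point is downgradient.

downgradient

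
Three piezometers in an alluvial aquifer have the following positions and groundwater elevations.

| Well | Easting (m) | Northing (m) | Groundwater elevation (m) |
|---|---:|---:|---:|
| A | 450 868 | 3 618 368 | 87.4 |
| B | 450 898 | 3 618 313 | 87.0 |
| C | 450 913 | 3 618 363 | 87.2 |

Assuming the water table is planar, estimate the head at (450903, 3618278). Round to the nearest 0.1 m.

86.8 m

Three-point gradient (reference A): Δ to B = (30, -55, -0.4), Δ to C = (45, -5, -0.2).
∂h/∂x = -0.003871, ∂h/∂y = +0.005161 (det = 2325).
h(450903, 3618278) = 87.4 + (-0.003871)·(35) + (+0.005161)·(-90) = 87.4 -0.135 -0.465 = 86.800 m.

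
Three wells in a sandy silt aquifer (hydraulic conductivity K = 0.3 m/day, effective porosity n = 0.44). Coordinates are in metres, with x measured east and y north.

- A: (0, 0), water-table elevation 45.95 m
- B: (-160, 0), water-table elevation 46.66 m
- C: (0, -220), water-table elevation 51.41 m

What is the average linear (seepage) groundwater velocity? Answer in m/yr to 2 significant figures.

6.3 m/yr

∂h/∂x = (46.66 − 45.95) / (-160 − 0) = -0.004437
∂h/∂y = (51.41 − 45.95) / (-220 − 0) = -0.02482
|∇h| = √(-0.004437² + -0.02482²) = 0.02521
Seepage velocity v = K·i/n = 0.3 × 0.02521 / 0.44 = 0.01719 m/day = 6.279 m/yr.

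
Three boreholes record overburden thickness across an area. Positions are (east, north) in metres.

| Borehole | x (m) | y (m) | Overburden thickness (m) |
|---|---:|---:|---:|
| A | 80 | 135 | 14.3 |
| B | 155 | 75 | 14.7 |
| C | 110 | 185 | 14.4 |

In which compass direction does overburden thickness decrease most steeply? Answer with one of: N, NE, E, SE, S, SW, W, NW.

W

Taking A as reference: B−A = (75, -60, +0.4); C−A = (30, 50, +0.1).
Determinant of the coordinate differences = 75·50 − 30·(-60) = 5550.
∂d/∂x = [(+0.4)·50 − (+0.1)·(-60)] / 5550 = +0.004685
∂d/∂y = [75·(+0.1) − 30·(+0.4)] / 5550 = -0.0008108
Steepest decrease is along −∇f = (-0.004685 E, +0.0008108 N) → west.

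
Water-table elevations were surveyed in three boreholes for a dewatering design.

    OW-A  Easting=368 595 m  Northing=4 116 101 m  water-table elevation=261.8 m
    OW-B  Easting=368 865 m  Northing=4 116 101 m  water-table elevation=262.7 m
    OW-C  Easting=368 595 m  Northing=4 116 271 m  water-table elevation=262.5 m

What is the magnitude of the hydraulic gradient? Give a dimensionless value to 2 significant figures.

∂h/∂x = (262.7 − 261.8) / (368865 − 368595) = +0.003333
∂h/∂y = (262.5 − 261.8) / (4116271 − 4116101) = +0.004118
|∇h| = √(0.003333² + 0.004118²) = 0.005298

0.0053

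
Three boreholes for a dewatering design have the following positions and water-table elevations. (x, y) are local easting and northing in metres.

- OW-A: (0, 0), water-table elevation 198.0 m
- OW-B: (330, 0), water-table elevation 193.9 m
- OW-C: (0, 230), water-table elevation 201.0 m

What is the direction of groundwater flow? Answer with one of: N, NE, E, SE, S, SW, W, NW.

SE

∂h/∂x = (193.9 − 198.0) / (330 − 0) = -0.01242
∂h/∂y = (201.0 − 198.0) / (230 − 0) = +0.01304
Flow = −∇h = (+0.01242 east, -0.01304 north), which points southeast.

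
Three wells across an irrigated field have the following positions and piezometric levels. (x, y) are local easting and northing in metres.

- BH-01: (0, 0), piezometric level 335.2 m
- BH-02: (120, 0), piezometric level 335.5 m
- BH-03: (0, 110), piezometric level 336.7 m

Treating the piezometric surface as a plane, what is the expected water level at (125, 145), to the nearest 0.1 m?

∂h/∂x = (335.5 − 335.2) / (120 − 0) = +0.002500
∂h/∂y = (336.7 − 335.2) / (110 − 0) = +0.01364
h(125, 145) = 335.2 + (+0.002500)·(125) + (+0.01364)·(145) = 335.2 +0.313 +1.977 = 337.490 m.

337.5 m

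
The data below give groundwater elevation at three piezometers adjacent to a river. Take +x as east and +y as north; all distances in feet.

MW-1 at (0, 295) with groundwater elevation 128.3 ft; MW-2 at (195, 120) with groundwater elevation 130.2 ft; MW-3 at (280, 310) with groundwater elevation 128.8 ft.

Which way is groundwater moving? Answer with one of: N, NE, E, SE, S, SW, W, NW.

With h = a·x + b·y + c and MW-1 as origin, the differences give:
  195·a + (-175)·b = +1.9
  280·a + 15·b = +0.5
Eliminate b (×15 and ×(-175), subtract): 51925·a = 116.00 → a = ∂h/∂x = +0.002234
Back-substitute: b = ∂h/∂y = -0.008368.
Flow = −∇h = (-0.002234 east, +0.008368 north), which points north.

N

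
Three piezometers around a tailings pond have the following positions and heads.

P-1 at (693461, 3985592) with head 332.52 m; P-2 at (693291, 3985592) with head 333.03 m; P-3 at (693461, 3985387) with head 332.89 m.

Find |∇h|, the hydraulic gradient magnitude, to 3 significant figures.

0.00350

∂h/∂x = (333.03 − 332.52) / (693291 − 693461) = -0.003000
∂h/∂y = (332.89 − 332.52) / (3985387 − 3985592) = -0.001805
|∇h| = √(-0.003000² + -0.001805²) = 0.003501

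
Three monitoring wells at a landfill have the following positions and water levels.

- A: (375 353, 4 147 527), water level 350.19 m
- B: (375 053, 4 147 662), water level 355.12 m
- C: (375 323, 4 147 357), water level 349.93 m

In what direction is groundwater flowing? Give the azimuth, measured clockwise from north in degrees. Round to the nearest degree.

106°

Three-point gradient (reference A): Δ to B = (-300, 135, +4.93), Δ to C = (-30, -170, -0.26).
∂h/∂x = -0.01459, ∂h/∂y = +0.004104 (det = 55050).
Flow direction (−∇h) has components (+0.01459 E, -0.004104 N).
Azimuth = atan2(E, N) = atan2(+0.01459, -0.004104) = 105.7° ≈ 106°.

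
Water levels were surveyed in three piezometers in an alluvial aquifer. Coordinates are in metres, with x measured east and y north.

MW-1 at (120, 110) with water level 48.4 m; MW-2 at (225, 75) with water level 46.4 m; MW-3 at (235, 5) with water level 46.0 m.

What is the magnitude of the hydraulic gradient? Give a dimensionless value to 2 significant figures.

Taking MW-1 as reference: MW-2−MW-1 = (105, -35, -2.0); MW-3−MW-1 = (115, -105, -2.4).
Determinant of the coordinate differences = 105·(-105) − 115·(-35) = -7000.
∂h/∂x = [(-2.0)·(-105) − (-2.4)·(-35)] / -7000 = -0.01800
∂h/∂y = [105·(-2.4) − 115·(-2.0)] / -7000 = +0.003143
|∇h| = √(-0.01800² + 0.003143²) = 0.01827

0.018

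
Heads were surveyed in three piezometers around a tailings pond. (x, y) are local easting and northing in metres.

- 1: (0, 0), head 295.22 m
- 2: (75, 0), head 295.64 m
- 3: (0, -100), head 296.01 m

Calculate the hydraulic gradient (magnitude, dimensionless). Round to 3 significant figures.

0.00968

∂h/∂x = (295.64 − 295.22) / (75 − 0) = +0.005600
∂h/∂y = (296.01 − 295.22) / (-100 − 0) = -0.007900
|∇h| = √(0.005600² + -0.007900²) = 0.009683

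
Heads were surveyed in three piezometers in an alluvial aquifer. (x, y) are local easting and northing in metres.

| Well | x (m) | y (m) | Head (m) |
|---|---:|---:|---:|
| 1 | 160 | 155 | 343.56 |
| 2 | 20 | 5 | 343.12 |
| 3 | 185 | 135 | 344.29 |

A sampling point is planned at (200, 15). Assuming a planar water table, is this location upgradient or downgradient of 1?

upgradient

Differences from 1: to 2 (Δx, Δy, Δh) = (-140, -150, -0.44); to 3 = (25, -20, +0.73).
Determinant of the coordinate differences = (-140)·(-20) − 25·(-150) = 6550.
∂h/∂x = [(-0.44)·(-20) − (+0.73)·(-150)] / 6550 = +0.01806
∂h/∂y = [(-140)·(+0.73) − 25·(-0.44)] / 6550 = -0.01392
Head at (200, 15) = 343.56 + (+0.01806)·(40) + (-0.01392)·(-140) = 346.23 m.
That is higher than the 343.56 m at 1, so the point is upgradient.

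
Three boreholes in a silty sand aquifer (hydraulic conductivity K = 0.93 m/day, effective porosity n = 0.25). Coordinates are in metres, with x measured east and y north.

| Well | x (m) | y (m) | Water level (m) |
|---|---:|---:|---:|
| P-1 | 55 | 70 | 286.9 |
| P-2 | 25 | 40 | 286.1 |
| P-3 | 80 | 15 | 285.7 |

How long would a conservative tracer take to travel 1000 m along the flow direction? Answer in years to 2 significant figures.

Differences from P-1: to P-2 (Δx, Δy, Δh) = (-30, -30, -0.8); to P-3 = (25, -55, -1.2).
Determinant of the coordinate differences = (-30)·(-55) − 25·(-30) = 2400.
∂h/∂x = [(-0.8)·(-55) − (-1.2)·(-30)] / 2400 = +0.003333
∂h/∂y = [(-30)·(-1.2) − 25·(-0.8)] / 2400 = +0.02333
|∇h| = √(0.003333² + 0.02333²) = 0.02357
Seepage velocity v = K·i/n = 0.93 × 0.02357 / 0.25 = 0.08768 m/day.
t = 1000 / 0.08768 = 1.141e+04 days = 31.2 years.

31 years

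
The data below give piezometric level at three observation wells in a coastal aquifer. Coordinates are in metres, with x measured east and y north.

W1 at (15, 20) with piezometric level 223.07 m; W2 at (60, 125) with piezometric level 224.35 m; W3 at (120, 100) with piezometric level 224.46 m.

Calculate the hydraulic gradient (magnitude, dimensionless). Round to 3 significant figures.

0.0113

Differences from W1: to W2 (Δx, Δy, Δh) = (45, 105, +1.28); to W3 = (105, 80, +1.39).
Solve a·Δx + b·Δy = Δh: det = 45·80 − 105·105 = -7425.
∂h/∂x = [(+1.28)·80 − (+1.39)·105] / -7425 = +0.005865
∂h/∂y = [45·(+1.39) − 105·(+1.28)] / -7425 = +0.009677
|∇h| = √(0.005865² + 0.009677²) = 0.01132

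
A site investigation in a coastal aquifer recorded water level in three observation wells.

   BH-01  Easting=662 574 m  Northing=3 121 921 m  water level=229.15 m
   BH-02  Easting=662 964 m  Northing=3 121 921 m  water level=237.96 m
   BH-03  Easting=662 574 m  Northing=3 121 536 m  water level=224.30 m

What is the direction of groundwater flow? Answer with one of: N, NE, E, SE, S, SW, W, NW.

∂h/∂x = (237.96 − 229.15) / (662964 − 662574) = +0.02259
∂h/∂y = (224.30 − 229.15) / (3121536 − 3121921) = +0.01260
Flow = −∇h = (-0.02259 east, -0.01260 north), which points southwest.

SW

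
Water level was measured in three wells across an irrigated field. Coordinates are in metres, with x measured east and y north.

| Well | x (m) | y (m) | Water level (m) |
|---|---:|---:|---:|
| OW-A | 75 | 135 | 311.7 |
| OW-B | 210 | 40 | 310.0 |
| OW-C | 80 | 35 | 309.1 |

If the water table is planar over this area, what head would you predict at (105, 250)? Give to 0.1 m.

314.9 m

Taking OW-A as reference: OW-B−OW-A = (135, -95, -1.7); OW-C−OW-A = (5, -100, -2.6).
Determinant of the coordinate differences = 135·(-100) − 5·(-95) = -13025.
∂h/∂x = [(-1.7)·(-100) − (-2.6)·(-95)] / -13025 = +0.005912
∂h/∂y = [135·(-2.6) − 5·(-1.7)] / -13025 = +0.02630
h(105, 250) = 311.7 + (+0.005912)·(30) + (+0.02630)·(115) = 311.7 +0.177 +3.024 = 314.901 m.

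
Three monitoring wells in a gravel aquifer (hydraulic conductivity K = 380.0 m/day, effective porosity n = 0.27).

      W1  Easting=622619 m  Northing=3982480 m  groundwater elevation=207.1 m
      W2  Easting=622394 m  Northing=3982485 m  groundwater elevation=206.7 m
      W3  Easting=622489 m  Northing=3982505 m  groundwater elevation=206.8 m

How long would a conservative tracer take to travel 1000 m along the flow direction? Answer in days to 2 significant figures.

200 days

With h = a·x + b·y + c and W1 as origin, the differences give:
  (-225)·a + 5·b = -0.4
  (-130)·a + 25·b = -0.3
Eliminate b (×25 and ×5, subtract): -4975·a = -8.50 → a = ∂h/∂x = +0.001709
Back-substitute: b = ∂h/∂y = -0.003116.
|∇h| = √(0.001709² + -0.003116²) = 0.003554
Seepage velocity v = K·i/n = 380.0 × 0.003554 / 0.27 = 5.002 m/day.
t = 1000 / 5.002 = 199.9 days.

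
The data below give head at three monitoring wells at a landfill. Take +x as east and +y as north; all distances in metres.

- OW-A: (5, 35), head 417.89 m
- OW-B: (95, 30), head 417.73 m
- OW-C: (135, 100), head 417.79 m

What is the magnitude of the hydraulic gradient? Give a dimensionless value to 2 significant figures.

Differences from OW-A: to OW-B (Δx, Δy, Δh) = (90, -5, -0.16); to OW-C = (130, 65, -0.10).
Determinant of the coordinate differences = 90·65 − 130·(-5) = 6500.
∂h/∂x = [(-0.16)·65 − (-0.10)·(-5)] / 6500 = -0.001677
∂h/∂y = [90·(-0.10) − 130·(-0.16)] / 6500 = +0.001815
|∇h| = √(-0.001677² + 0.001815²) = 0.002471

0.0025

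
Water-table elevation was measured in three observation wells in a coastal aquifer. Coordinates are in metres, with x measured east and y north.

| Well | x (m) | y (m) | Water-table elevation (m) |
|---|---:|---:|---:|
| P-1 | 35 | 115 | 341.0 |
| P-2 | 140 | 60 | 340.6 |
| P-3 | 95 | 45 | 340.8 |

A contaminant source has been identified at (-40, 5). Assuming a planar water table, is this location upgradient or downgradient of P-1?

upgradient

Three-point gradient (reference P-1): Δ to P-2 = (105, -55, -0.4), Δ to P-3 = (60, -70, -0.2).
∂h/∂x = -0.004198, ∂h/∂y = -0.0007407 (det = -4050).
Head at (-40, 5) = 341.0 + (-0.004198)·(-75) + (-0.0007407)·(-110) = 341.40 m.
That is higher than the 341.0 m at P-1, so the point is upgradient.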